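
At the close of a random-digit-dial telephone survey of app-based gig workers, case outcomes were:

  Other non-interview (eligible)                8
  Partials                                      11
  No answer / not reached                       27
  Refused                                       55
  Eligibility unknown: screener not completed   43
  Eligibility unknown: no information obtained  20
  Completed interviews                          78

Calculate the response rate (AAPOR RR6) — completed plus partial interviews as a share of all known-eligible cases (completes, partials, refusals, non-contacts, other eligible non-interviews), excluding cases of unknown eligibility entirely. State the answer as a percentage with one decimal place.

Unknown eligibility = 43 + 20 = 63
Top → 78 + 11 = 89
Denom → 78 + 11 + 55 + 27 + 8 = 179
RR6 = 89 / 179 = 0.4972

49.7%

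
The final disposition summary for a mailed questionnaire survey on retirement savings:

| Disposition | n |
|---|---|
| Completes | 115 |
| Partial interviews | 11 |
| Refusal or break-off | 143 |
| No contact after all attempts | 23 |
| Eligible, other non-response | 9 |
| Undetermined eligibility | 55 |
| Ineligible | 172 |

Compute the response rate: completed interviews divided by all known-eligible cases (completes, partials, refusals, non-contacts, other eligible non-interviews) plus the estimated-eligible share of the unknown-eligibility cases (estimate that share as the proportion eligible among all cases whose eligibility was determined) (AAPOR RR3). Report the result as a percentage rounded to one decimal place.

34.2%

Num = 115
Determined eligible = 115 + 11 + 143 + 23 + 9 = 301
e = 301 / (301 + 172) = 301 / 473 = 0.6364
e × U = 0.6364 × 55 = 35.00
Denominator = 301 + 35.00 = 336.00
RR3 = 115 / 336.00 = 0.3423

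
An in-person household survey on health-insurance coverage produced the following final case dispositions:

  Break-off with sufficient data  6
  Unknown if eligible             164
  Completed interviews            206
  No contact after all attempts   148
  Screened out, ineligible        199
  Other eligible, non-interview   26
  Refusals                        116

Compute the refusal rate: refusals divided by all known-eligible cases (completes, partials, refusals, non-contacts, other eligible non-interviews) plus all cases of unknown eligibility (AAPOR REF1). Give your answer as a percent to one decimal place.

17.4%

Num: 116
Denom: 206 + 6 + 116 + 148 + 26 + 164 = 666
REF1 = 116 / 666 = 0.1742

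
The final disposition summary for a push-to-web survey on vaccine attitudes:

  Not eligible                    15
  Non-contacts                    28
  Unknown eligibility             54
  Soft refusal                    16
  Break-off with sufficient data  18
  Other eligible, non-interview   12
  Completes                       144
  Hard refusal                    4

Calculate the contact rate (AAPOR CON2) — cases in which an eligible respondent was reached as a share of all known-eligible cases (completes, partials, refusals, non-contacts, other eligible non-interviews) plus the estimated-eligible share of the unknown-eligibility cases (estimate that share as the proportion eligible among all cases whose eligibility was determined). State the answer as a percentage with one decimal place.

71.2%

Refusals = 4 + 16 = 20
Num: 144 + 18 + 20 + 12 = 194
Determined eligible: 144 + 18 + 20 + 28 + 12 = 222
e = 222 / (222 + 15) = 222 / 237 = 0.9367
Estimated eligible among unknowns: 0.9367 × 54 = 50.58
Denominator: 222 + 50.58 = 272.58
CON2 = 194 / 272.58 = 0.7117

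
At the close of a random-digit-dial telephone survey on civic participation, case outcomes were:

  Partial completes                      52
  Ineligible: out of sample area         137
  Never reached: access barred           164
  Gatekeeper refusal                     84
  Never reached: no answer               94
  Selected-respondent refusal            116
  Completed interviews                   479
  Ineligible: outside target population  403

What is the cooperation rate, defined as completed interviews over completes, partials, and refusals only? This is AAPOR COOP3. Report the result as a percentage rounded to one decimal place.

Refusals = 84 + 116 = 200
Never reached = 94 + 164 = 258
Not eligible = 403 + 137 = 540
Numerator = 479
Denominator = 479 + 52 + 200 = 731
COOP3 = 479 / 731 = 0.6553

65.5%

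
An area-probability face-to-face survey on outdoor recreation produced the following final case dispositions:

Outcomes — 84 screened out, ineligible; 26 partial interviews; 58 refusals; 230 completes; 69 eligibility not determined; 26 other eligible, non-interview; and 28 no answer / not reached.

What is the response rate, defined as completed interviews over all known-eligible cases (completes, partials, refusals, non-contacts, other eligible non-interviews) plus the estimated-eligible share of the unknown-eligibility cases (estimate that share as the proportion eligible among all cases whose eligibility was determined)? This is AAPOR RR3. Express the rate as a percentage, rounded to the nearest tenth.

54.2%

Numerator = 230
Eligible (known) = 230 + 26 + 58 + 28 + 26 = 368
e = 368 / (368 + 84) = 368 / 452 = 0.8142
Estimated eligible among unknowns = 0.8142 × 69 = 56.18
Base = 368 + 56.18 = 424.18
RR3 = 230 / 424.18 = 0.5422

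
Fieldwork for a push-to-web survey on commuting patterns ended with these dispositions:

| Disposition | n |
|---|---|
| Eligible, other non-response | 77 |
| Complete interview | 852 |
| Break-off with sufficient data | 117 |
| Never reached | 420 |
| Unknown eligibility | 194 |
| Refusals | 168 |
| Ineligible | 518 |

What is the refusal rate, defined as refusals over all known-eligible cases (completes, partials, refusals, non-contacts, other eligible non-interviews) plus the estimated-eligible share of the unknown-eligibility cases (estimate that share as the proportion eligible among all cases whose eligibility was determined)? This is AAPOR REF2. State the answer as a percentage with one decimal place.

9.4%

Top: 168
Eligible (known): 852 + 117 + 168 + 420 + 77 = 1634
e = 1634 / (1634 + 518) = 1634 / 2152 = 0.7593
e × U: 0.7593 × 194 = 147.30
Base: 1634 + 147.30 = 1781.30
REF2 = 168 / 1781.30 = 0.0943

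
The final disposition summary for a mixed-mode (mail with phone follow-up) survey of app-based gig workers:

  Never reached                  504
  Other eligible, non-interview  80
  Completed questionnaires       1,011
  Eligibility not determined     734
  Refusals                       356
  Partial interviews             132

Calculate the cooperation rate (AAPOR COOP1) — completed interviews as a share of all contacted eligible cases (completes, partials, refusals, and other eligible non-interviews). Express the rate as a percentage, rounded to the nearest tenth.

Numerator → 1011
Base → 1011 + 132 + 356 + 80 = 1579
COOP1 = 1011 / 1579 = 0.6403

64.0%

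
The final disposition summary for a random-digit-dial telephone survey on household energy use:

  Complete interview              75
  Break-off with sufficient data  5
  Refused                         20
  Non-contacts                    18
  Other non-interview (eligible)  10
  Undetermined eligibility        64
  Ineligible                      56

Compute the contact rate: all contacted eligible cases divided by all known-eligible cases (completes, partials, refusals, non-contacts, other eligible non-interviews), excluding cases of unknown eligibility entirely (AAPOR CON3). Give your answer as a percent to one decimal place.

85.9%

Top: 75 + 5 + 20 + 10 = 110
Denominator: 75 + 5 + 20 + 18 + 10 = 128
CON3 = 110 / 128 = 0.8594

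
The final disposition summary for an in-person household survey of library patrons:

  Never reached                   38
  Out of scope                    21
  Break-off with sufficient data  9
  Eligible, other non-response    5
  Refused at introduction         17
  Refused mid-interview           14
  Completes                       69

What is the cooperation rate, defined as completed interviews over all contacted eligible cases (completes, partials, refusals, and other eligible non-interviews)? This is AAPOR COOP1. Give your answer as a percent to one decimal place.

Declined to participate = 17 + 14 = 31
Numerator = 69
Denominator = 69 + 9 + 31 + 5 = 114
COOP1 = 69 / 114 = 0.6053

60.5%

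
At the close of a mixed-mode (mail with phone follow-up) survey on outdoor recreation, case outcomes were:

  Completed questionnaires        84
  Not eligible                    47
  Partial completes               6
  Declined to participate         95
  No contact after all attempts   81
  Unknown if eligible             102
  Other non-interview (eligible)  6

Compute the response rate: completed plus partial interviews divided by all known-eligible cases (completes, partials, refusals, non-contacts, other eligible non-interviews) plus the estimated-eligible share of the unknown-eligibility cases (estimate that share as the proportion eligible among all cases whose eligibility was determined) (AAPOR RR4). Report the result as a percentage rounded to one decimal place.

Top → 84 + 6 = 90
Eligible (known) → 84 + 6 + 95 + 81 + 6 = 272
e = 272 / (272 + 47) = 272 / 319 = 0.8527
Estimated eligible among unknowns → 0.8527 × 102 = 86.98
Base → 272 + 86.98 = 358.98
RR4 = 90 / 358.98 = 0.2507

25.1%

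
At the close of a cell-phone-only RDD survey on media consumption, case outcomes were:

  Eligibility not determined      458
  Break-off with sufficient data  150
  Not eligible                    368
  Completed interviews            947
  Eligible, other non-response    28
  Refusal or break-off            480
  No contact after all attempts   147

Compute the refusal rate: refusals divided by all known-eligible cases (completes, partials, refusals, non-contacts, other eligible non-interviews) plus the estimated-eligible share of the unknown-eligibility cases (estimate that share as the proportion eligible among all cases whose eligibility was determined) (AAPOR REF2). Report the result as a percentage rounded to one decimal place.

Top → 480
Determined eligible → 947 + 150 + 480 + 147 + 28 = 1752
e = 1752 / (1752 + 368) = 1752 / 2120 = 0.8264
e × U → 0.8264 × 458 = 378.49
Denom → 1752 + 378.49 = 2130.49
REF2 = 480 / 2130.49 = 0.2253

22.5%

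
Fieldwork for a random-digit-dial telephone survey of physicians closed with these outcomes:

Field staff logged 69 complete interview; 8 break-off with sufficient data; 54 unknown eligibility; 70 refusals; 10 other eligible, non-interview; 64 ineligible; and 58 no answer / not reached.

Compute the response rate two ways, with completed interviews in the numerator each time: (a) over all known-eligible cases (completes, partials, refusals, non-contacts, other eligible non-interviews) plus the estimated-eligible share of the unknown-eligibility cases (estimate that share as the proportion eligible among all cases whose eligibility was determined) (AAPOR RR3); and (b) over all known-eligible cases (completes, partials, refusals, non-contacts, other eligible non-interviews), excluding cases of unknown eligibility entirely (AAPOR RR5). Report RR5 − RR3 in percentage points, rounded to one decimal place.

5.2

Numerator → 69
Known eligible → 69 + 8 + 70 + 58 + 10 = 215
e = 215 / (215 + 64) = 215 / 279 = 0.7706
e × U → 0.7706 × 54 = 41.61
Denom → 215 + 41.61 = 256.61
RR3 = 69 / 256.61 = 0.2689
Denom → 69 + 8 + 70 + 58 + 10 = 215
RR5 = 69 / 215 = 0.3209
Difference = 32.09 − 26.89 = 5.20 percentage points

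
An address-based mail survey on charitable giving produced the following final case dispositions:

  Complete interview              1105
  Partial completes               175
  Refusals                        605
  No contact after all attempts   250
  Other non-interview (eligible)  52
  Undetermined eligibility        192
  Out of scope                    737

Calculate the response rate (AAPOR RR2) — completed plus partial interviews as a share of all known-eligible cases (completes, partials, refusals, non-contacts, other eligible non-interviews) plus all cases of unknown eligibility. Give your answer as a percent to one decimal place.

Numerator = 1105 + 175 = 1280
Denom = 1105 + 175 + 605 + 250 + 52 + 192 = 2379
RR2 = 1280 / 2379 = 0.5380

53.8%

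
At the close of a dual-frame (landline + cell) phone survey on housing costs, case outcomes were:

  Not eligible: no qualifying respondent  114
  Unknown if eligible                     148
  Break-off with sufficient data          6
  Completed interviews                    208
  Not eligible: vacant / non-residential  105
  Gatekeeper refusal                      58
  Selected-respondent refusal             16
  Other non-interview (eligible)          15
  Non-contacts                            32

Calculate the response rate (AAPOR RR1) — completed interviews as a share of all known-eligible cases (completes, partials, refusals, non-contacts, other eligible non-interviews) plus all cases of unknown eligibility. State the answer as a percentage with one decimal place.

Refusals = 58 + 16 = 74
Screened out, ineligible = 114 + 105 = 219
Num = 208
Denom = 208 + 6 + 74 + 32 + 15 + 148 = 483
RR1 = 208 / 483 = 0.4306

43.1%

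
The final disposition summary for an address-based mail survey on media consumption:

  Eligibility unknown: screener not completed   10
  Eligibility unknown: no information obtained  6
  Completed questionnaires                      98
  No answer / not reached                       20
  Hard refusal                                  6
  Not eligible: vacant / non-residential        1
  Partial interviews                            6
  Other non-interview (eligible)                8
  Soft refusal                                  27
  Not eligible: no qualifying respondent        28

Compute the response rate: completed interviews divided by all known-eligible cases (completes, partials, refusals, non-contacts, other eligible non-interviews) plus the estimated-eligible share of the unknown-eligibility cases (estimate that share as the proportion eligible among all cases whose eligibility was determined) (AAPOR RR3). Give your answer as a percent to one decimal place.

Refusals = 6 + 27 = 33
Eligibility not determined = 10 + 6 = 16
Screened out, ineligible = 28 + 1 = 29
Numerator: 98
Eligible (known): 98 + 6 + 33 + 20 + 8 = 165
e = 165 / (165 + 29) = 165 / 194 = 0.8505
e × U: 0.8505 × 16 = 13.61
Denom: 165 + 13.61 = 178.61
RR3 = 98 / 178.61 = 0.5487

54.9%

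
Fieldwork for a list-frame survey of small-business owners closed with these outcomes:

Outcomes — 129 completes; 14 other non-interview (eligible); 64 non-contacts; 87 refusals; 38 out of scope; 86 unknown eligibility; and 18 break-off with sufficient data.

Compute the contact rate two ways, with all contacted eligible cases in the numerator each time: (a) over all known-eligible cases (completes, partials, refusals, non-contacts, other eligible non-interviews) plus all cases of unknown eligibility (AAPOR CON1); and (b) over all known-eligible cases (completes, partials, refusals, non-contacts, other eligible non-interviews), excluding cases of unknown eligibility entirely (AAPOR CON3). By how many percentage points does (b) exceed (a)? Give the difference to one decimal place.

Num = 129 + 18 + 87 + 14 = 248
Denom = 129 + 18 + 87 + 64 + 14 + 86 = 398
CON1 = 248 / 398 = 0.6231
Denom = 129 + 18 + 87 + 64 + 14 = 312
CON3 = 248 / 312 = 0.7949
Difference = 79.49 − 62.31 = 17.18 percentage points

17.2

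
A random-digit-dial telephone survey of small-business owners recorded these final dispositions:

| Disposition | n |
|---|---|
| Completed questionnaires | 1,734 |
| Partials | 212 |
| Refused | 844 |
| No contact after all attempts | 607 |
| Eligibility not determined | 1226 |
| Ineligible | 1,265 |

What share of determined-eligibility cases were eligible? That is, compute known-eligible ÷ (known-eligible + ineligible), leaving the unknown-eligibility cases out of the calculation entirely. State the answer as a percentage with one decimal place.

72.9%

Determined eligible = 1734 + 212 + 844 + 607 = 3397
e = 3397 / (3397 + 1265) = 3397 / 4662 = 0.7287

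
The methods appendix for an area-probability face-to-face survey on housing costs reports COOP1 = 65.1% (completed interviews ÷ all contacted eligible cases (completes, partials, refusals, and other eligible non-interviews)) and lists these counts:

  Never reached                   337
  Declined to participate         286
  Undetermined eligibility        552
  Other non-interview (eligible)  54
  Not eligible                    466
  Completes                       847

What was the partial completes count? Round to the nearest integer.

114

COOP1 = 847 / D = 0.651
D = 847 / 0.651 = 1301.1
Other denominator terms total 1187
partial completes = 1301.1 − 1187 ≈ 114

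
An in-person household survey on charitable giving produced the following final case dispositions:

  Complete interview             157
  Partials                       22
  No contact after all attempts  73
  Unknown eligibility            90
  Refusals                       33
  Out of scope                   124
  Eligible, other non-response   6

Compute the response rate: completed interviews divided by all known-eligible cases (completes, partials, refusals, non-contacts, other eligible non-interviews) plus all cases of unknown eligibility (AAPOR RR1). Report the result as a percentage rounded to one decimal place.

Num → 157
Denom → 157 + 22 + 33 + 73 + 6 + 90 = 381
RR1 = 157 / 381 = 0.4121

41.2%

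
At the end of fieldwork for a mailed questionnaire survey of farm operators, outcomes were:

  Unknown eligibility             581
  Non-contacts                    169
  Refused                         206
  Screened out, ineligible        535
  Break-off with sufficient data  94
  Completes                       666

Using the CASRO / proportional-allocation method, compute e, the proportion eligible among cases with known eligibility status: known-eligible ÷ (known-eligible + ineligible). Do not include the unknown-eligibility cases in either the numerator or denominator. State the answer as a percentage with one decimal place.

68.0%

Known eligible = 666 + 94 + 206 + 169 = 1135
e = 1135 / (1135 + 535) = 1135 / 1670 = 0.6796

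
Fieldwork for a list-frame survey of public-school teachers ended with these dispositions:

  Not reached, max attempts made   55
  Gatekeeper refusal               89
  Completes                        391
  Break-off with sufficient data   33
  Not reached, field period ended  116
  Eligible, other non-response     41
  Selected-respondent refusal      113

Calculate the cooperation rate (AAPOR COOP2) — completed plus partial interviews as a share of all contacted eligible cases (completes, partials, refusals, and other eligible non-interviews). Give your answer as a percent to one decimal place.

63.6%

Refusals = 89 + 113 = 202
Never reached = 116 + 55 = 171
Top = 391 + 33 = 424
Base = 391 + 33 + 202 + 41 = 667
COOP2 = 424 / 667 = 0.6357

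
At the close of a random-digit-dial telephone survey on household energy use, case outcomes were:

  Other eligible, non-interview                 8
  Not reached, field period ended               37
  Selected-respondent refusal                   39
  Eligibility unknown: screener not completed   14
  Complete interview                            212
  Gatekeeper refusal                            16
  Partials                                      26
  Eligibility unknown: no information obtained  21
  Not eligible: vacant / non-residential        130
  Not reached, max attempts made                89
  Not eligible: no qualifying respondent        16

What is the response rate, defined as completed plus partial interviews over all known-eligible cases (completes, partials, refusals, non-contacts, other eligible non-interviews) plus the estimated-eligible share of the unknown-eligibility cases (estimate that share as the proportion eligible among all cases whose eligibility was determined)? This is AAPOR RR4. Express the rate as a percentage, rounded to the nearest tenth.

52.5%

Refused = 16 + 39 = 55
No contact after all attempts = 37 + 89 = 126
Unknown eligibility = 14 + 21 = 35
Screened out, ineligible = 16 + 130 = 146
Top = 212 + 26 = 238
Known eligible = 212 + 26 + 55 + 126 + 8 = 427
e = 427 / (427 + 146) = 427 / 573 = 0.7452
Eligible share of unknowns = 0.7452 × 35 = 26.08
Denominator = 427 + 26.08 = 453.08
RR4 = 238 / 453.08 = 0.5253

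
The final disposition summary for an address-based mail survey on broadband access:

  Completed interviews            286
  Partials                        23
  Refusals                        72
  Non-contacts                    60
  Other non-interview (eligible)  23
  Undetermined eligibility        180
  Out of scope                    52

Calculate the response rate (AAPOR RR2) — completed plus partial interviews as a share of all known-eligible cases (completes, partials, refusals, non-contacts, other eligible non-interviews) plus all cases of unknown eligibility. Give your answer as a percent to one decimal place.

48.0%

Num: 286 + 23 = 309
Denom: 286 + 23 + 72 + 60 + 23 + 180 = 644
RR2 = 309 / 644 = 0.4798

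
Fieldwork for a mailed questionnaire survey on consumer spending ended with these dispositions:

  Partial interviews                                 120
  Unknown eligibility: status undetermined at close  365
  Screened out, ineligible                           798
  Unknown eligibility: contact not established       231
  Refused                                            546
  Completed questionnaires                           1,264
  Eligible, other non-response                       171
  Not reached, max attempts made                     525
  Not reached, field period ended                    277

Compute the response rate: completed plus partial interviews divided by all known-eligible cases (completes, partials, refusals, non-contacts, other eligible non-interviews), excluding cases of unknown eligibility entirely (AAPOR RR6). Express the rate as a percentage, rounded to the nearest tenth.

47.7%

No contact after all attempts = 277 + 525 = 802
Unknown eligibility = 231 + 365 = 596
Num → 1264 + 120 = 1384
Base → 1264 + 120 + 546 + 802 + 171 = 2903
RR6 = 1384 / 2903 = 0.4767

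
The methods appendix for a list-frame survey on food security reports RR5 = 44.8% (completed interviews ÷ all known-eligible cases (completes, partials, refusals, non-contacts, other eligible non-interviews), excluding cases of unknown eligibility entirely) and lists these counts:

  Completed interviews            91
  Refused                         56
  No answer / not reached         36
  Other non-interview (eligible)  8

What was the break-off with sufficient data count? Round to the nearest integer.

RR5 = 91 / D = 0.448
D = 91 / 0.448 = 203.1
Remaining denominator categories sum to 191
break-off with sufficient data = 203.1 − 191 ≈ 12

12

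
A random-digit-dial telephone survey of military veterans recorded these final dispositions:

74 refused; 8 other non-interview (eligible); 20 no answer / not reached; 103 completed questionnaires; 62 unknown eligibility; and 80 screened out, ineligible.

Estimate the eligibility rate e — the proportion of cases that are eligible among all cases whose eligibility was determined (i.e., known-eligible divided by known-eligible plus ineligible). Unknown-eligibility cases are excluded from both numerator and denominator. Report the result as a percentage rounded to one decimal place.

71.9%

Known eligible = 103 + 74 + 20 + 8 = 205
e = 205 / (205 + 80) = 205 / 285 = 0.7193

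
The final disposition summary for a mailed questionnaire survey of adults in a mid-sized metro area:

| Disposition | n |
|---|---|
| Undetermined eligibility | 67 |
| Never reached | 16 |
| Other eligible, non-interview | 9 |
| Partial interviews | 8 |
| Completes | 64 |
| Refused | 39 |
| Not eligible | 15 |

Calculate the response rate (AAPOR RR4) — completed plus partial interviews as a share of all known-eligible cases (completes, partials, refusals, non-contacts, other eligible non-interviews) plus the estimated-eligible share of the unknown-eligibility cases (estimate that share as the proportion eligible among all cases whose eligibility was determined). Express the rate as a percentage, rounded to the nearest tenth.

Num = 64 + 8 = 72
Determined eligible = 64 + 8 + 39 + 16 + 9 = 136
e = 136 / (136 + 15) = 136 / 151 = 0.9007
Eligible share of unknowns = 0.9007 × 67 = 60.35
Base = 136 + 60.35 = 196.35
RR4 = 72 / 196.35 = 0.3667

36.7%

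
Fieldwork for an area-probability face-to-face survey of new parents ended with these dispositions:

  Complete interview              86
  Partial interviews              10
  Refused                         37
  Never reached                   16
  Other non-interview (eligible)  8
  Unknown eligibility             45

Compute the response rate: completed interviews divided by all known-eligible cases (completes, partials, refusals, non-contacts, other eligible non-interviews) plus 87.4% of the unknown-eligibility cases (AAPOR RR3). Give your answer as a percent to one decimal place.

Num: 86
Determined eligible: 86 + 10 + 37 + 16 + 8 = 157
Estimated eligible among unknowns: 0.8740 × 45 = 39.33
Denominator: 157 + 39.33 = 196.33
RR3 = 86 / 196.33 = 0.4380

43.8%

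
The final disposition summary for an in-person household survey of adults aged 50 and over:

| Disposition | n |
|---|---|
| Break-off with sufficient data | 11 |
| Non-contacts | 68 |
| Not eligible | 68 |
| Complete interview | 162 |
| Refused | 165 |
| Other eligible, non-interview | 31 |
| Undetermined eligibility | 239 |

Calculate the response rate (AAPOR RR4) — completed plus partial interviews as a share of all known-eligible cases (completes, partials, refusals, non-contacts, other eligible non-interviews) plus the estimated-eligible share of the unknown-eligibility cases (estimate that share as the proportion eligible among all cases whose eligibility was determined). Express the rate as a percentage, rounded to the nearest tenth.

Num: 162 + 11 = 173
Determined eligible: 162 + 11 + 165 + 68 + 31 = 437
e = 437 / (437 + 68) = 437 / 505 = 0.8653
e × U: 0.8653 × 239 = 206.81
Base: 437 + 206.81 = 643.81
RR4 = 173 / 643.81 = 0.2687

26.9%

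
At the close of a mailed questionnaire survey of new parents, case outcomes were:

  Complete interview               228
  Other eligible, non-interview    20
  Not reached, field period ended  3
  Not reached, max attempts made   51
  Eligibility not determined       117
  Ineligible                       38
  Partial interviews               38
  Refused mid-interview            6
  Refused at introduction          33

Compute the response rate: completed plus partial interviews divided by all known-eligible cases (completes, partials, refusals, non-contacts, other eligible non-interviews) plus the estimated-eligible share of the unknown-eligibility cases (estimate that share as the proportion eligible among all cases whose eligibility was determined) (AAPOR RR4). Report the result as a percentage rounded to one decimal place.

Refused = 33 + 6 = 39
No answer / not reached = 3 + 51 = 54
Top: 228 + 38 = 266
Eligible (known): 228 + 38 + 39 + 54 + 20 = 379
e = 379 / (379 + 38) = 379 / 417 = 0.9089
Eligible share of unknowns: 0.9089 × 117 = 106.34
Denom: 379 + 106.34 = 485.34
RR4 = 266 / 485.34 = 0.5481

54.8%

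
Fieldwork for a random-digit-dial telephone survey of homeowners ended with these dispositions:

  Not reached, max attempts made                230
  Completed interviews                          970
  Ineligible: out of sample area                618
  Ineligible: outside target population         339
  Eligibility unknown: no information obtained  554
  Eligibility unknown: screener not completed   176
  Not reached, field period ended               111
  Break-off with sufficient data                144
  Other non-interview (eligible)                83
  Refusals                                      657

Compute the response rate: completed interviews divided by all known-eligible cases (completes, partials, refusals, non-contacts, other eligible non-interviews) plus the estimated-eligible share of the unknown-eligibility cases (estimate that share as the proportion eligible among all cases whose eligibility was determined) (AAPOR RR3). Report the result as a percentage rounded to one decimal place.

No answer / not reached = 111 + 230 = 341
Undetermined eligibility = 176 + 554 = 730
Out of scope = 339 + 618 = 957
Top: 970
Known eligible: 970 + 144 + 657 + 341 + 83 = 2195
e = 2195 / (2195 + 957) = 2195 / 3152 = 0.6964
Estimated eligible among unknowns: 0.6964 × 730 = 508.37
Denom: 2195 + 508.37 = 2703.37
RR3 = 970 / 2703.37 = 0.3588

35.9%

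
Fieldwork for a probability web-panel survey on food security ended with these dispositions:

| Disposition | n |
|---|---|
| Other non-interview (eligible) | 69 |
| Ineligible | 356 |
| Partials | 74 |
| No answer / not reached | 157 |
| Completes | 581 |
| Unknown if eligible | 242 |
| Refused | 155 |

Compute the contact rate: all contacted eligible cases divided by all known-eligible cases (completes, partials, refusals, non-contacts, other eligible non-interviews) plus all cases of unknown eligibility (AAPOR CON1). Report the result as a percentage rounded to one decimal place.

Top → 581 + 74 + 155 + 69 = 879
Denominator → 581 + 74 + 155 + 157 + 69 + 242 = 1278
CON1 = 879 / 1278 = 0.6878

68.8%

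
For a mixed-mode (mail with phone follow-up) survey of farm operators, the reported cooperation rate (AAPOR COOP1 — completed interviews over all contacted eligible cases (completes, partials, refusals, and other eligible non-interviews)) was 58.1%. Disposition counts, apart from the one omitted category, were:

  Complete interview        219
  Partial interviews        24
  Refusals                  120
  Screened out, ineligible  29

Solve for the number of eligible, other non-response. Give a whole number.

14

COOP1 = 219 / D = 0.581
D = 219 / 0.581 = 376.9
Remaining denominator categories sum to 363
eligible, other non-response = 376.9 − 363 ≈ 14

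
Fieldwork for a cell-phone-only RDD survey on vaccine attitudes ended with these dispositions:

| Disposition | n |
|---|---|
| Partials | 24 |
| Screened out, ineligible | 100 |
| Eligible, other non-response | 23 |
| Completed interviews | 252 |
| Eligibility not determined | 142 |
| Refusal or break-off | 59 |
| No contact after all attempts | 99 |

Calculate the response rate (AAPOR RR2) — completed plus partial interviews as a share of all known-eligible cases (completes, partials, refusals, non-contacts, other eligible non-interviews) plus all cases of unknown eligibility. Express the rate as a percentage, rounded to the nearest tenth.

46.1%

Numerator: 252 + 24 = 276
Base: 252 + 24 + 59 + 99 + 23 + 142 = 599
RR2 = 276 / 599 = 0.4608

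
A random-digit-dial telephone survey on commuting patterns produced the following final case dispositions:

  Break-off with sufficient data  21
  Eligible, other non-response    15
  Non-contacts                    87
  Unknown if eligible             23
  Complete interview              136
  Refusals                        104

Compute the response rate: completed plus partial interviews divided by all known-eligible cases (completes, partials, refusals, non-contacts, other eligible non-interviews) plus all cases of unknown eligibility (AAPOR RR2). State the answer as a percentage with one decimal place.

40.7%

Num: 136 + 21 = 157
Denominator: 136 + 21 + 104 + 87 + 15 + 23 = 386
RR2 = 157 / 386 = 0.4067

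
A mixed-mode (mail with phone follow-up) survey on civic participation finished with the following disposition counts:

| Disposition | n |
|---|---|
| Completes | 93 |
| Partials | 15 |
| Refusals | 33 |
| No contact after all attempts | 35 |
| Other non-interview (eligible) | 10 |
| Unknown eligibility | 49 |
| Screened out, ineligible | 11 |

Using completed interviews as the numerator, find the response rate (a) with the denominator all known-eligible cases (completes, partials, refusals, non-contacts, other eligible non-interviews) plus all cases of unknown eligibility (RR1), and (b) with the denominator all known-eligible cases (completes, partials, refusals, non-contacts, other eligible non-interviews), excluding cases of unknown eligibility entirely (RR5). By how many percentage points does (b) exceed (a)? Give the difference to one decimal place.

10.4

Num → 93
Denominator → 93 + 15 + 33 + 35 + 10 + 49 = 235
RR1 = 93 / 235 = 0.3957
Denominator → 93 + 15 + 33 + 35 + 10 = 186
RR5 = 93 / 186 = 0.5000
Difference = 50.00 − 39.57 = 10.43 percentage points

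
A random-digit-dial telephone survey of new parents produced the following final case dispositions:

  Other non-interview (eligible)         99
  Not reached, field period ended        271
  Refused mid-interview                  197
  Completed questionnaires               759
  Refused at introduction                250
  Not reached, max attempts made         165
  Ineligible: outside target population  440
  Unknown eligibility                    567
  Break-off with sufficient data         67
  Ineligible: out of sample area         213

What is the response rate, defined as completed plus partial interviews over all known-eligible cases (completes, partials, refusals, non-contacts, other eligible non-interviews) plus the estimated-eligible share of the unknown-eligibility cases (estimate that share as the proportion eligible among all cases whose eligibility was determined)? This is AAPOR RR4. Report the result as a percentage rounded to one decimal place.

37.1%

Refusal or break-off = 250 + 197 = 447
Never reached = 271 + 165 = 436
Ineligible = 440 + 213 = 653
Numerator: 759 + 67 = 826
Determined eligible: 759 + 67 + 447 + 436 + 99 = 1808
e = 1808 / (1808 + 653) = 1808 / 2461 = 0.7347
Eligible share of unknowns: 0.7347 × 567 = 416.57
Base: 1808 + 416.57 = 2224.57
RR4 = 826 / 2224.57 = 0.3713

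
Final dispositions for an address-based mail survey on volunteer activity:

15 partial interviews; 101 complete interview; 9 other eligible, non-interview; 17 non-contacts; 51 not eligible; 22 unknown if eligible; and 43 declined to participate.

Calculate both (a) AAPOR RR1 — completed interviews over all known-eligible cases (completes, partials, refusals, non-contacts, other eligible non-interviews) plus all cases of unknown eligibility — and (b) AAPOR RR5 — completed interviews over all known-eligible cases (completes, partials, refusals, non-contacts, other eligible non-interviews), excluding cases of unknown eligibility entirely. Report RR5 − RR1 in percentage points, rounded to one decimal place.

Top = 101
Base = 101 + 15 + 43 + 17 + 9 + 22 = 207
RR1 = 101 / 207 = 0.4879
Base = 101 + 15 + 43 + 17 + 9 = 185
RR5 = 101 / 185 = 0.5459
Difference = 54.59 − 48.79 = 5.80 percentage points

5.8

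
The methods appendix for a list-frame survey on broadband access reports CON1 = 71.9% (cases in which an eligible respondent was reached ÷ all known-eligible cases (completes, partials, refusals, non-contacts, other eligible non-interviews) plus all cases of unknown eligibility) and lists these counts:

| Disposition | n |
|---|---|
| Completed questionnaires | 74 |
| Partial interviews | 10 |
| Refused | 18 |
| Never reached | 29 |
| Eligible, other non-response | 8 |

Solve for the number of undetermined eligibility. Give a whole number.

Top = 74 + 10 + 18 + 8 = 110
CON1 = 110 / D = 0.719
D = 110 / 0.719 = 153.0
Remaining denominator categories sum to 139
undetermined eligibility = 153.0 − 139 ≈ 14

14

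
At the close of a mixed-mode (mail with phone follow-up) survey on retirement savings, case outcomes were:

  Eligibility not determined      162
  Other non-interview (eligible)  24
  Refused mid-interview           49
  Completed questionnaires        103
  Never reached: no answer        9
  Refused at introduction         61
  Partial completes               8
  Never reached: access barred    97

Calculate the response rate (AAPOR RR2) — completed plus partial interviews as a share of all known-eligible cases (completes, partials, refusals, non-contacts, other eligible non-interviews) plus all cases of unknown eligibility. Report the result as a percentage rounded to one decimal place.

Refusal or break-off = 61 + 49 = 110
No contact after all attempts = 9 + 97 = 106
Num → 103 + 8 = 111
Denominator → 103 + 8 + 110 + 106 + 24 + 162 = 513
RR2 = 111 / 513 = 0.2164

21.6%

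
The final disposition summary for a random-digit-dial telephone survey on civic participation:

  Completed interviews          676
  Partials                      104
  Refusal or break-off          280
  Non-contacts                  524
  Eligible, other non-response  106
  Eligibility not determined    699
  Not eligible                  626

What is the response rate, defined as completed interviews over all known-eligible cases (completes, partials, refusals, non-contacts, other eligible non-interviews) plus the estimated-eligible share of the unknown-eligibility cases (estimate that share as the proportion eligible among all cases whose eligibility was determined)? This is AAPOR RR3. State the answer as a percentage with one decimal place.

30.7%

Top = 676
Eligible (known) = 676 + 104 + 280 + 524 + 106 = 1690
e = 1690 / (1690 + 626) = 1690 / 2316 = 0.7297
Eligible share of unknowns = 0.7297 × 699 = 510.06
Denom = 1690 + 510.06 = 2200.06
RR3 = 676 / 2200.06 = 0.3073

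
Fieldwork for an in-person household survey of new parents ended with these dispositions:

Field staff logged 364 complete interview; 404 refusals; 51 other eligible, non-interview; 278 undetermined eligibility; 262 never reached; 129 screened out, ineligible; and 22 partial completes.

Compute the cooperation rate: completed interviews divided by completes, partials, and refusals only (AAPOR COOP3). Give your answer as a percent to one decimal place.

Top: 364
Base: 364 + 22 + 404 = 790
COOP3 = 364 / 790 = 0.4608

46.1%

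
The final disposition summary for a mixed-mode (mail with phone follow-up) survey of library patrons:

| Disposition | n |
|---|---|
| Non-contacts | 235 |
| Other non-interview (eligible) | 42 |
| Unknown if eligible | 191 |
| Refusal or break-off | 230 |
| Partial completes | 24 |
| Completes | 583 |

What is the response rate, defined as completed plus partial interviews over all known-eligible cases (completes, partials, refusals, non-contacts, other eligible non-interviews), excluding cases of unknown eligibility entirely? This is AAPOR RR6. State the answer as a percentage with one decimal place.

54.5%

Top = 583 + 24 = 607
Base = 583 + 24 + 230 + 235 + 42 = 1114
RR6 = 607 / 1114 = 0.5449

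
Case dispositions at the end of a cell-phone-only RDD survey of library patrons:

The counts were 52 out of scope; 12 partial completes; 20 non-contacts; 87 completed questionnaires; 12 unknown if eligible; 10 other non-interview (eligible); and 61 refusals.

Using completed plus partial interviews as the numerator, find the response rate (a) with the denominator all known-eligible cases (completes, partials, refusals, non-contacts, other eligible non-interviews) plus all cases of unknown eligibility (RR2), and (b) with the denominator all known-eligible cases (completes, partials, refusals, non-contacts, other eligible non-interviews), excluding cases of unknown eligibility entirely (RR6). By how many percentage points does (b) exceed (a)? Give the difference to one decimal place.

3.1

Top → 87 + 12 = 99
Base → 87 + 12 + 61 + 20 + 10 + 12 = 202
RR2 = 99 / 202 = 0.4901
Base → 87 + 12 + 61 + 20 + 10 = 190
RR6 = 99 / 190 = 0.5211
Difference = 52.11 − 49.01 = 3.10 percentage points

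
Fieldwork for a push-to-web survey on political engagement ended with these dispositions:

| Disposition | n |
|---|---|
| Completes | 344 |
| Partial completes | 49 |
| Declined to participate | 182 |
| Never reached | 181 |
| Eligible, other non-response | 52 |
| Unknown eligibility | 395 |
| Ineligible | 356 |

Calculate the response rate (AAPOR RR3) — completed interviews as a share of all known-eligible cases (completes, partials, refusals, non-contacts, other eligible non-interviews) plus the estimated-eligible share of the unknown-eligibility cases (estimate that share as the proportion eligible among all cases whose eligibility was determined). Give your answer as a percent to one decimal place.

31.8%

Top → 344
Determined eligible → 344 + 49 + 182 + 181 + 52 = 808
e = 808 / (808 + 356) = 808 / 1164 = 0.6942
Estimated eligible among unknowns → 0.6942 × 395 = 274.21
Denom → 808 + 274.21 = 1082.21
RR3 = 344 / 1082.21 = 0.3179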